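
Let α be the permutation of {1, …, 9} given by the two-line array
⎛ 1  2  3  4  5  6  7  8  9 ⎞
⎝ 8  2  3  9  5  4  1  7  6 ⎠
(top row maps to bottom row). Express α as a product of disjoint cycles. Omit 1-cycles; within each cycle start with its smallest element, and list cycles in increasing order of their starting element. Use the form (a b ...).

Start at 1 and follow images: 1 → 8 → 7 → 1, giving the cycle (1 8 7).
Repeating from the next unused element and collecting all non-trivial cycles gives (1 8 7)(4 9 6).

(1 8 7)(4 9 6)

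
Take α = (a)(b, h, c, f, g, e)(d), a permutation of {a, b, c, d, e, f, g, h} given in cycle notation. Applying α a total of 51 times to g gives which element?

h

g lies in the 6-cycle (b, h, c, f, g, e).
On a 6-cycle, α^6 is the identity, so α^51 = α^3 there (51 ≡ 3 mod 6).
Stepping 3 places around the cycle: g → e → b → h.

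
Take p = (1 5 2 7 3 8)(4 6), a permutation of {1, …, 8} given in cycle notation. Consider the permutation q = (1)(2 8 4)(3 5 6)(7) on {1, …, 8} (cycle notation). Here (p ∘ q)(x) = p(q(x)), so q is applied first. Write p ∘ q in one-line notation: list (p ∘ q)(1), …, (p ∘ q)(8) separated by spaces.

5 1 2 7 4 8 3 6

(p ∘ q)(x) = p(q(x)). Computing each image: p(q(1)) = p(1) = 5, p(q(2)) = p(8) = 1, p(q(3)) = p(5) = 2, p(q(4)) = p(2) = 7, p(q(5)) = p(6) = 4, p(q(6)) = p(3) = 8, p(q(7)) = p(7) = 3, p(q(8)) = p(4) = 6.
Hence p ∘ q = [5 1 2 7 4 8 3 6].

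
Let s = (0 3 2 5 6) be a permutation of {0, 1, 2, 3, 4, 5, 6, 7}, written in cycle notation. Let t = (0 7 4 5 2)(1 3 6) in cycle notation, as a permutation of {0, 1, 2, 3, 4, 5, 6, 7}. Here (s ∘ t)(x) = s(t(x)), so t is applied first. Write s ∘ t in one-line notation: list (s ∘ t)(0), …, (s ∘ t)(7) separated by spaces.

7 2 3 0 6 5 1 4

For each element, apply t then s: 0 → 7 → 7; 1 → 3 → 2; 2 → 0 → 3; 3 → 6 → 0; 4 → 5 → 6; 5 → 2 → 5; 6 → 1 → 1; 7 → 4 → 4.
Collecting the images, s ∘ t = [7 2 3 0 6 5 1 4].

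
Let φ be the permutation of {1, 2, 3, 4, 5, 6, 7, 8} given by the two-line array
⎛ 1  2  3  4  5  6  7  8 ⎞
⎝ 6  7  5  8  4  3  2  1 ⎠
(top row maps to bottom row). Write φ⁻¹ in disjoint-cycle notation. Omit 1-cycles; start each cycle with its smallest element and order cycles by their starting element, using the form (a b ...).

(1 8 4 5 3 6)(2 7)

First write φ in disjoint cycles: (1 6 3 5 4 8)(2 7).
The inverse reverses every cycle; in canonical form, φ⁻¹ = (1 8 4 5 3 6)(2 7).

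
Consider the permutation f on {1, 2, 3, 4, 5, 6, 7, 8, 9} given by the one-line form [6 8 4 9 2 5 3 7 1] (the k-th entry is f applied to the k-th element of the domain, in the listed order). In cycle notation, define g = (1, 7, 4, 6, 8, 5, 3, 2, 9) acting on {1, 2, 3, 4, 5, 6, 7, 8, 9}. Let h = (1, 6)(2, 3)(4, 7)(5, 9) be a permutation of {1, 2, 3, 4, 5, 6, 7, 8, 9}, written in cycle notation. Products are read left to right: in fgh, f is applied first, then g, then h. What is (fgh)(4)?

6

Apply the permutations in order: f(4) = 9, then g(9) = 1, then h(1) = 6. So (fgh)(4) = 6.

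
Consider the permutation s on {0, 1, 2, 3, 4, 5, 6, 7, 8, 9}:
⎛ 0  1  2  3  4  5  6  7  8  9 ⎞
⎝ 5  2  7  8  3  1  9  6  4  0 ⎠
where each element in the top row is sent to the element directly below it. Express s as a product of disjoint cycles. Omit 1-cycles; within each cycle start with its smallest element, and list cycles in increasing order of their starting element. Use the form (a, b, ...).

(0, 5, 1, 2, 7, 6, 9)(3, 8, 4)

Start at 0 and follow images: 0 → 5 → 1 → 2 → 7 → 6 → 9 → 0, giving the cycle (0, 5, 1, 2, 7, 6, 9).
Repeating from the next unused element and collecting all non-trivial cycles gives (0, 5, 1, 2, 7, 6, 9)(3, 8, 4).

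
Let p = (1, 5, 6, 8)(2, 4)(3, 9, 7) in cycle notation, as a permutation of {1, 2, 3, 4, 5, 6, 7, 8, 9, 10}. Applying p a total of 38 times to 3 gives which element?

7

3 lies in the 3-cycle (3, 9, 7).
Powers repeat with period 3 on this cycle, and 38 mod 3 = 2, so p^38(3) = p^2(3).
Stepping 2 places around the cycle: 3 → 9 → 7.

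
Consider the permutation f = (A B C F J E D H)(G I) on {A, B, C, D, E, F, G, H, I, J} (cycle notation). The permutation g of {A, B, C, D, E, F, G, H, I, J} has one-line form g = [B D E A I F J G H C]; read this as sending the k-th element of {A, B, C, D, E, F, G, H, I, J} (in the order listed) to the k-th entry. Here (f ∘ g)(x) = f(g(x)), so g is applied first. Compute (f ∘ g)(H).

First apply g: g(H) = G, then f(G) = I. Thus (f ∘ g)(H) = I.

I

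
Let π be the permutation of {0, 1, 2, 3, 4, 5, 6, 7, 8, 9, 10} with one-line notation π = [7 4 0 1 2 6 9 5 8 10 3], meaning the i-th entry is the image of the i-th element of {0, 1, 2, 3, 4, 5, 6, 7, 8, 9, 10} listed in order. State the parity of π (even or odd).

In disjoint-cycle form the cycle lengths are 10, 1.
A cycle of length ℓ contributes ℓ−1 transpositions, so π is a product of 9 transpositions — odd.

odd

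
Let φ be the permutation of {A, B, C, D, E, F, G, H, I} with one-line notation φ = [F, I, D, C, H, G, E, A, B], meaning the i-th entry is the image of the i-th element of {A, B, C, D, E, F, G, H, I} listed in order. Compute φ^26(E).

H

Tracing E → H → … returns to E after 5 steps, so E lies in a 5-cycle (A, F, G, E, H).
Since the cycle has length 5, φ^26 acts on it the same as φ^1 (26 mod 5 = 1).
Advancing 1 step from E: E → H.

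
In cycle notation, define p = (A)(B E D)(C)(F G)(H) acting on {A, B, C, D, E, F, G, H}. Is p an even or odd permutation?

odd

The cycle lengths are 3, 2, 1, 1, 1.
A cycle is odd iff its length is even; p has 1 even-length cycle, so sgn(p) = (−1)^1 and p is odd.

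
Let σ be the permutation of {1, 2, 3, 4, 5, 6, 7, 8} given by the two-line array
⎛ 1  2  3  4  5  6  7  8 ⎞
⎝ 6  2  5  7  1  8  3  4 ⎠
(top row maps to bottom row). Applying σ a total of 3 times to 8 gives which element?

Tracing 8 → 4 → … returns to 8 after 7 steps, so 8 lies in a 7-cycle (1, 6, 8, 4, 7, 3, 5).
Stepping 3 places around the cycle: 8 → 4 → 7 → 3.

3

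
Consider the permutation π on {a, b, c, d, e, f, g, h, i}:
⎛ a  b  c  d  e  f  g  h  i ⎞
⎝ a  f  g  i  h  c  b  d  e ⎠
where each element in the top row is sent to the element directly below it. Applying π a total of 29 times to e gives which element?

h

Tracing e → h → … returns to e after 4 steps, so e lies in a 4-cycle (d, i, e, h).
Since the cycle has length 4, π^29 acts on it the same as π^1 (29 mod 4 = 1).
Advancing 1 step from e: e → h.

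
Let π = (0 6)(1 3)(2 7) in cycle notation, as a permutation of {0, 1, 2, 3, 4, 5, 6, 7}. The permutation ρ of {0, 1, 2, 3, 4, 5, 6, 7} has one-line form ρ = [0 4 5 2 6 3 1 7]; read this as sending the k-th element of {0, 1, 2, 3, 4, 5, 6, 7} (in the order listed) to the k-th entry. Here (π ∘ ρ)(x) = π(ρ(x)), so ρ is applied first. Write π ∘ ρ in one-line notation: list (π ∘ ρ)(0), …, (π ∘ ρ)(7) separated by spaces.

6 4 5 7 0 1 3 2

Chase each element through ρ then π: 0 → 0 → 6; 1 → 4 → 4; 2 → 5 → 5; 3 → 2 → 7; 4 → 6 → 0; 5 → 3 → 1; 6 → 1 → 3; 7 → 7 → 2.
Collecting the images, π ∘ ρ = [6 4 5 7 0 1 3 2].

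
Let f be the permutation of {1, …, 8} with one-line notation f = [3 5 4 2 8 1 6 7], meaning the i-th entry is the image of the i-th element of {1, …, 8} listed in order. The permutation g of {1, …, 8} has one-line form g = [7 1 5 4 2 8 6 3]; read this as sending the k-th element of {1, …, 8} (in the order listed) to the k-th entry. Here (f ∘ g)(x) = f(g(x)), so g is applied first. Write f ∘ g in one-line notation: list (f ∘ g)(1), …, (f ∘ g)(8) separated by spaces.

6 3 8 2 5 7 1 4

(f ∘ g)(x) = f(g(x)). Computing each image: f(g(1)) = f(7) = 6, f(g(2)) = f(1) = 3, f(g(3)) = f(5) = 8, f(g(4)) = f(4) = 2, f(g(5)) = f(2) = 5, f(g(6)) = f(8) = 7, f(g(7)) = f(6) = 1, f(g(8)) = f(3) = 4.
Hence f ∘ g = [6 3 8 2 5 7 1 4].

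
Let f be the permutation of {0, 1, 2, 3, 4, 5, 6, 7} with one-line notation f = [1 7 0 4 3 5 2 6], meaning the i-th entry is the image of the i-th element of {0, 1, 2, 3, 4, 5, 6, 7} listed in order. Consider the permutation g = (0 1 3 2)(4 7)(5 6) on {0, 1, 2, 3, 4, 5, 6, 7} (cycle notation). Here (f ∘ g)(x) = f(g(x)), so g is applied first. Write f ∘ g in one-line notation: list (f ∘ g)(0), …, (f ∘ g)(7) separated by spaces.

7 4 1 0 6 2 5 3

(f ∘ g)(x) = f(g(x)). Computing each image: f(g(0)) = f(1) = 7, f(g(1)) = f(3) = 4, f(g(2)) = f(0) = 1, f(g(3)) = f(2) = 0, f(g(4)) = f(7) = 6, f(g(5)) = f(6) = 2, f(g(6)) = f(5) = 5, f(g(7)) = f(4) = 3.
Hence f ∘ g = [7 4 1 0 6 2 5 3].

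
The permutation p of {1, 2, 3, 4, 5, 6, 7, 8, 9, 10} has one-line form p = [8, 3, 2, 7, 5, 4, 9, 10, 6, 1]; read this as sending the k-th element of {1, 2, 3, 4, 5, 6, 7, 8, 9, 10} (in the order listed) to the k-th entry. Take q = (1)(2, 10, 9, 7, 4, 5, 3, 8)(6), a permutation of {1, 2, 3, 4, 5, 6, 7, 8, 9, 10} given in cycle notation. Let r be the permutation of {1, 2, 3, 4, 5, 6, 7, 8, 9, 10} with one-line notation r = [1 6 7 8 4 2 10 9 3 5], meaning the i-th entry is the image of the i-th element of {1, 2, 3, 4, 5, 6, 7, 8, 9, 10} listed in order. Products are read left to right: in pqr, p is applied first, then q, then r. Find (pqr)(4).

8

Chase 4: p(4) = 7; q(7) = 4; r(4) = 8. Hence (pqr)(4) = 8.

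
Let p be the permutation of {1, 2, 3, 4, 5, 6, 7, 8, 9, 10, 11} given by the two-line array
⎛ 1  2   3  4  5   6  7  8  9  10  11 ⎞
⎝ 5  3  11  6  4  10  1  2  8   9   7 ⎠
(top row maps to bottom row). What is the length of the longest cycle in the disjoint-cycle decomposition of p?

Decomposing into disjoint cycles gives (1 5 4 6 10 9 8 2 3 11 7); the longest has length 11.

11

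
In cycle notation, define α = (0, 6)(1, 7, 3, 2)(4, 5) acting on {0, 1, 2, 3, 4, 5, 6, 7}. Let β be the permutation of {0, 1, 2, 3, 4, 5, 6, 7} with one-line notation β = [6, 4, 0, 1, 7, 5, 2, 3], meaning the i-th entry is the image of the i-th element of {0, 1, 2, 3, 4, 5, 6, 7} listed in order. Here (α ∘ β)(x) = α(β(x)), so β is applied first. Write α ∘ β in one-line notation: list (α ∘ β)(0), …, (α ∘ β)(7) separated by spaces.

0 5 6 7 3 4 1 2

(α ∘ β)(x) = α(β(x)). Computing each image: α(β(0)) = α(6) = 0, α(β(1)) = α(4) = 5, α(β(2)) = α(0) = 6, α(β(3)) = α(1) = 7, α(β(4)) = α(7) = 3, α(β(5)) = α(5) = 4, α(β(6)) = α(2) = 1, α(β(7)) = α(3) = 2.
Hence α ∘ β = [0 5 6 7 3 4 1 2].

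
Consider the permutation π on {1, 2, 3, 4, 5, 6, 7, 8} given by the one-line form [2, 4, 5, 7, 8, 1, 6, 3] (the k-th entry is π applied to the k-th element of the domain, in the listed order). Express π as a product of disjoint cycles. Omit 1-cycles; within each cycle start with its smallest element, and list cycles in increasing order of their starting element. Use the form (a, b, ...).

From 1: 1 → 2 → 4 → 7 → 6 → 1, closing the cycle (1, 2, 4, 7, 6).
Repeating from the next unused element and collecting all non-trivial cycles gives (1, 2, 4, 7, 6)(3, 5, 8).

(1, 2, 4, 7, 6)(3, 5, 8)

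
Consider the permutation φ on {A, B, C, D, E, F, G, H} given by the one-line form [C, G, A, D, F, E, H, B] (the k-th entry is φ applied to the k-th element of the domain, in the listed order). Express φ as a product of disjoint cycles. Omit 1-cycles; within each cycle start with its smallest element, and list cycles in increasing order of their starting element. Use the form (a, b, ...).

Start at A and follow images: A → C → A, giving the cycle (A, C).
Repeating from the next unused element and collecting all non-trivial cycles gives (A, C)(B, G, H)(E, F).

(A, C)(B, G, H)(E, F)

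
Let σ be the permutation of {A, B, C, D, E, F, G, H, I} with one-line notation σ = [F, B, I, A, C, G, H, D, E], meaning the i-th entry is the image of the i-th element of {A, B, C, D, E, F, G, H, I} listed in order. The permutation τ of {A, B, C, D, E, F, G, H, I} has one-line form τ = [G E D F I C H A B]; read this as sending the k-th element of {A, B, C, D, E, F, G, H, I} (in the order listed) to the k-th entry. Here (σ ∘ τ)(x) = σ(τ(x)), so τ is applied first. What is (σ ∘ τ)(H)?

(σ ∘ τ)(H) = σ(τ(H)). τ(H) = A, then σ(A) = F. So (σ ∘ τ)(H) = F.

F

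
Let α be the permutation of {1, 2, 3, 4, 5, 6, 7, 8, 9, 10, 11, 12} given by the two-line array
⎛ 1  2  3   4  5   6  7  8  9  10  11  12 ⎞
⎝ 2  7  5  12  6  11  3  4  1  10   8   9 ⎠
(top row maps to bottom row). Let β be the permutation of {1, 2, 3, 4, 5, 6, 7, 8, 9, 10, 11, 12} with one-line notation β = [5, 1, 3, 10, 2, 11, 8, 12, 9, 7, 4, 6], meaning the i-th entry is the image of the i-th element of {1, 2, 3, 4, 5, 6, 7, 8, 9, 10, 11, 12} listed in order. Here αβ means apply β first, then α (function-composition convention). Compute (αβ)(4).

First apply β: β(4) = 10, then α(10) = 10. Thus (αβ)(4) = 10.

10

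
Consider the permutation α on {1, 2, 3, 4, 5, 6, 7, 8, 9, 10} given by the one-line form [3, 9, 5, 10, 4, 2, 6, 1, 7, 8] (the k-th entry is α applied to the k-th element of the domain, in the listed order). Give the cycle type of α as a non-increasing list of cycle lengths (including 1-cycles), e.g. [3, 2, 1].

[6, 4]

The disjoint cycles are (1, 3, 5, 4, 10, 8)(2, 9, 7, 6), with lengths 6, 4 in non-increasing order.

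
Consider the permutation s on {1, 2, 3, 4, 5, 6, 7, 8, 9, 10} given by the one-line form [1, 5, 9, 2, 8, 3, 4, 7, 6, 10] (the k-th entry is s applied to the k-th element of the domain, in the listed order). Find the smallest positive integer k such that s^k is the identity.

15

Decomposing into disjoint cycles gives cycle lengths 5, 3, 1, 1.
The order of s is the least common multiple of its cycle lengths: lcm(5, 3) = 15.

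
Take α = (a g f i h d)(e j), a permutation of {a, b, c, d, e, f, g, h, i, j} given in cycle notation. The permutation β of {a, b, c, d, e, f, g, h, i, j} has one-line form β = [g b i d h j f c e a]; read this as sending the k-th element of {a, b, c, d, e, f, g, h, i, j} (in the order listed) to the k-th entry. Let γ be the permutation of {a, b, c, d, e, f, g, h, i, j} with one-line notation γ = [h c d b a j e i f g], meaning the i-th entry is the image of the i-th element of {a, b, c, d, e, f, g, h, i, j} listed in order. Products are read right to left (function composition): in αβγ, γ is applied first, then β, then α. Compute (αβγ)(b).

Chase b: γ(b) = c; β(c) = i; α(i) = h. Hence (αβγ)(b) = h.

h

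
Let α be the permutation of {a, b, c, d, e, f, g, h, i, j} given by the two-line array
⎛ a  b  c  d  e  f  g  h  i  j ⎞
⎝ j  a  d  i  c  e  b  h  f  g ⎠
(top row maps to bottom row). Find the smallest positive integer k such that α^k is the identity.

Writing α as disjoint cycles, the cycle lengths are 5, 4, 1.
The order of α is the least common multiple of its cycle lengths: lcm(5, 4) = 20.

20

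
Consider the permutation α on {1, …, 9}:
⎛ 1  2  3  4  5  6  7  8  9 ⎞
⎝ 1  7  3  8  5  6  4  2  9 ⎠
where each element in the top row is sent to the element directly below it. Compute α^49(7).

4

Tracing 7 → 4 → … returns to 7 after 4 steps, so 7 lies in a 4-cycle (2, 7, 4, 8).
On a 4-cycle, α^4 is the identity, so α^49 = α^1 there (49 ≡ 1 mod 4).
Stepping 1 place around the cycle: 7 → 4.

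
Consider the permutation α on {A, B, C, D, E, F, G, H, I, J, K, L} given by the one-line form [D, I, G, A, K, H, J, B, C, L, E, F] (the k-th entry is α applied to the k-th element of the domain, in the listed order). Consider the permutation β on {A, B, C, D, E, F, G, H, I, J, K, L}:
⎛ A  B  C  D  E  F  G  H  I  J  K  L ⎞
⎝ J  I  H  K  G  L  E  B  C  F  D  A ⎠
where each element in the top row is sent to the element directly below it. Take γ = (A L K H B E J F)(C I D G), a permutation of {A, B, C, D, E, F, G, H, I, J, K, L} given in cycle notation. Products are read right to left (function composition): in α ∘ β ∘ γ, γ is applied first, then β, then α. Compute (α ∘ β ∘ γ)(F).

Apply the permutations in order: γ(F) = A, then β(A) = J, then α(J) = L. So (α ∘ β ∘ γ)(F) = L.

L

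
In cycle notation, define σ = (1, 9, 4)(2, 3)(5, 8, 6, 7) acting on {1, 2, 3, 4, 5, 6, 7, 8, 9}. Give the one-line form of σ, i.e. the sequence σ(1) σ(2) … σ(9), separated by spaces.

Image by image: 1→9, 2→3, 3→2, 4→1, 5→8, 6→7, 7→5, 8→6, 9→4.
Listing these in domain order gives 9 3 2 1 8 7 5 6 4.

9 3 2 1 8 7 5 6 4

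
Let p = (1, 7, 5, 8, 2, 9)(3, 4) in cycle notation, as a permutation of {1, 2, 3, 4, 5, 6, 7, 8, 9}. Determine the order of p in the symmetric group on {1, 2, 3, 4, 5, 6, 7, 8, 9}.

6

The cycle type of p is (6, 2, 1).
The order of p is the least common multiple of its cycle lengths: lcm(6, 2) = 6.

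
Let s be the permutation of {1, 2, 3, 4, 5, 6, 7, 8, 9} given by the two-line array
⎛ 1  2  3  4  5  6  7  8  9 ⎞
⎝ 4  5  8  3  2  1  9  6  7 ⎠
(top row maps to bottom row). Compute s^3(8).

Tracing 8 → 6 → … returns to 8 after 5 steps, so 8 lies in a 5-cycle (1, 4, 3, 8, 6).
Advancing 3 steps from 8: 8 → 6 → 1 → 4.

4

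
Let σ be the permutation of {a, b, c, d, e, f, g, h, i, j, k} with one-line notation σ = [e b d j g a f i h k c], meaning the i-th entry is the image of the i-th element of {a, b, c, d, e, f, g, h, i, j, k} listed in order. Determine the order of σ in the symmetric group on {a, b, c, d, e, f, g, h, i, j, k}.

Decomposing into disjoint cycles gives cycle lengths 4, 4, 2, 1.
The order of σ is the least common multiple of its cycle lengths: lcm(4, 4, 2) = 4.

4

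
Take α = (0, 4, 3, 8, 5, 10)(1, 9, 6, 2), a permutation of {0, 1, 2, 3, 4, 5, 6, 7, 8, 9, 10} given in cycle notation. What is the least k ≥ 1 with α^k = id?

12

The cycle type of α is (6, 4, 1).
The order is lcm(6, 4) = 12.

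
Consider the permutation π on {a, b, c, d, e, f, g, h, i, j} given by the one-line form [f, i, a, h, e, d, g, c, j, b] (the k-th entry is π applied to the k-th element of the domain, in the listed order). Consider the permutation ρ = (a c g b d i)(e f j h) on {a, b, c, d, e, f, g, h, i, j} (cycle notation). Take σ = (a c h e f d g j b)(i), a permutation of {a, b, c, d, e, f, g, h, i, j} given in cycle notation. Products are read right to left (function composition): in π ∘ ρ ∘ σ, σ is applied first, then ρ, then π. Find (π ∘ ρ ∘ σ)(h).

(π ∘ ρ ∘ σ)(h) = π(ρ(σ(h))). σ(h) = e, then ρ(e) = f, then π(f) = d, so the result is d.

d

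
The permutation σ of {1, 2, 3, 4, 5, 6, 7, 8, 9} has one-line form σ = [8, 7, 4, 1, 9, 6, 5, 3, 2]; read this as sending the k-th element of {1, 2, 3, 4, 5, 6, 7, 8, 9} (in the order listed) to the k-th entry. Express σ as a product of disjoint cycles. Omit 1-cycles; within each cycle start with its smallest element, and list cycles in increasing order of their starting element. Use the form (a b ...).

(1 8 3 4)(2 7 5 9)

From 1: 1 → 8 → 3 → 4 → 1, closing the cycle (1 8 3 4).
Continuing from each remaining unvisited element yields (1 8 3 4)(2 7 5 9).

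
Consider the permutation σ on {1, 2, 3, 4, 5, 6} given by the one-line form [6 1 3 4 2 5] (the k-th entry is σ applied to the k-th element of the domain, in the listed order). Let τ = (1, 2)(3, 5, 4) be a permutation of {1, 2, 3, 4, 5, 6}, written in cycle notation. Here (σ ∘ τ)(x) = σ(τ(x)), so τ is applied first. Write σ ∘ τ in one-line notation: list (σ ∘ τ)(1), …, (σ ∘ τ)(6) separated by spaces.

For each element, apply τ then σ: 1 → 2 → 1; 2 → 1 → 6; 3 → 5 → 2; 4 → 3 → 3; 5 → 4 → 4; 6 → 6 → 5.
So σ ∘ τ in one-line form is 1 6 2 3 4 5.

1 6 2 3 4 5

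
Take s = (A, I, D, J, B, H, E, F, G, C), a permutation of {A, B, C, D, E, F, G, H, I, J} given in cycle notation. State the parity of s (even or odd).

odd

The cycle lengths are 10.
A cycle of length ℓ contributes ℓ−1 transpositions, so s is a product of 9 transpositions — odd.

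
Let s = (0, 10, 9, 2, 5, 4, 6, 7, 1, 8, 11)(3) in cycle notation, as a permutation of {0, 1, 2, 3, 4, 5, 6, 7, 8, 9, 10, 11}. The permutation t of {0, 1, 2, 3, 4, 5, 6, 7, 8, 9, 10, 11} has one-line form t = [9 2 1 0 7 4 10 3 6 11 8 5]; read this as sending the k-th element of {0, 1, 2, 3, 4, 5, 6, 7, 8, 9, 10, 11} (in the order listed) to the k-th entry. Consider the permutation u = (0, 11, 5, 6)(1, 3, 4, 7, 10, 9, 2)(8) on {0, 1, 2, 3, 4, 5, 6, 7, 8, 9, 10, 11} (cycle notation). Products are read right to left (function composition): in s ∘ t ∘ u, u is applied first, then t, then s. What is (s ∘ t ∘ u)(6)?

(s ∘ t ∘ u)(6) = s(t(u(6))). u(6) = 0, then t(0) = 9, then s(9) = 2, so the result is 2.

2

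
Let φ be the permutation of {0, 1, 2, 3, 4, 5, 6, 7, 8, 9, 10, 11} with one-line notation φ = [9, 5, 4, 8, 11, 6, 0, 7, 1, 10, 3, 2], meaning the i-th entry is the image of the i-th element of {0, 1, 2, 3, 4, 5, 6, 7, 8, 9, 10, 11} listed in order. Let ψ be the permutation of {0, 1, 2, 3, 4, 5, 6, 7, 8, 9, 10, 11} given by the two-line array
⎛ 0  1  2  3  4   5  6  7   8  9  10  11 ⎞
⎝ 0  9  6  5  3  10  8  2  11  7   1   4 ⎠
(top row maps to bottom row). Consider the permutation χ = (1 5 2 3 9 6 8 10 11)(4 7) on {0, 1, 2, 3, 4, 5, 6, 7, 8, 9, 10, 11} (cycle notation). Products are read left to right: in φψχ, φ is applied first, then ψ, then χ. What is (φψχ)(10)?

(φψχ)(10) = χ(ψ(φ(10))). φ(10) = 3, then ψ(3) = 5, then χ(5) = 2, so the result is 2.

2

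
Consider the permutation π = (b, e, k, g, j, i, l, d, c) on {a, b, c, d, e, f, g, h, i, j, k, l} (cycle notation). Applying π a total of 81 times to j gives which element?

j lies in the 9-cycle (b, e, k, g, j, i, l, d, c).
Since the cycle has length 9, π^81 acts on it the same as π^0 (81 mod 9 = 0).
So π^81(j) = j.

j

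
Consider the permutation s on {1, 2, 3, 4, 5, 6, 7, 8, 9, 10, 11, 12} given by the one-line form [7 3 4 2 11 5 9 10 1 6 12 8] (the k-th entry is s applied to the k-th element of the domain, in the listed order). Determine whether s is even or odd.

In disjoint-cycle form the cycle lengths are 6, 3, 3.
A cycle of length ℓ contributes ℓ−1 transpositions, so s is a product of 5 + 2 + 2 = 9 transpositions — odd.

odd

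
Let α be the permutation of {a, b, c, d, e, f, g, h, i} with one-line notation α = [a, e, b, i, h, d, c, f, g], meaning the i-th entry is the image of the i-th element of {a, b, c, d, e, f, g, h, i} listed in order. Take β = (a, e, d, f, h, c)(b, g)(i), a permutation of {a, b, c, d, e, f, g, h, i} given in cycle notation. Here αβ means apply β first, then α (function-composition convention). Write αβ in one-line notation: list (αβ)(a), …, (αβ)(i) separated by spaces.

h c a d i f e b g

(αβ)(x) = α(β(x)). Computing each image: α(β(a)) = α(e) = h, α(β(b)) = α(g) = c, α(β(c)) = α(a) = a, α(β(d)) = α(f) = d, α(β(e)) = α(d) = i, α(β(f)) = α(h) = f, α(β(g)) = α(b) = e, α(β(h)) = α(c) = b, α(β(i)) = α(i) = g.
Hence αβ = [h c a d i f e b g].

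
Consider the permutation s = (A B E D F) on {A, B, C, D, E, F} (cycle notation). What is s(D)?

Within (A B E D F), D ↦ F.

F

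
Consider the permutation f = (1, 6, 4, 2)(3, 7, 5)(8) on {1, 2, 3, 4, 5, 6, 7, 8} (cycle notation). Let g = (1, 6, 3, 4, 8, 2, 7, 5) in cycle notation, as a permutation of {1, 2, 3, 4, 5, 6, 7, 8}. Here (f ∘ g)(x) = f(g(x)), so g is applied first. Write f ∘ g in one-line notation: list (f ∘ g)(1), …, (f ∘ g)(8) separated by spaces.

(f ∘ g)(x) = f(g(x)). Computing each image: f(g(1)) = f(6) = 4, f(g(2)) = f(7) = 5, f(g(3)) = f(4) = 2, f(g(4)) = f(8) = 8, f(g(5)) = f(1) = 6, f(g(6)) = f(3) = 7, f(g(7)) = f(5) = 3, f(g(8)) = f(2) = 1.
Hence f ∘ g = [4 5 2 8 6 7 3 1].

4 5 2 8 6 7 3 1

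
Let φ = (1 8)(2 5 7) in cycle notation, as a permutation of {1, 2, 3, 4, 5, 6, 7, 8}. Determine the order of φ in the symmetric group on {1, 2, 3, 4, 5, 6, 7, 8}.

6

The disjoint cycles have lengths 3, 2, 1, 1, 1.
The order is lcm(3, 2) = 6.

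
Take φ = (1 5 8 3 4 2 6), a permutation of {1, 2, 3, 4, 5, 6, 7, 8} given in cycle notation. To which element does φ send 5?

In the cycle (1 5 8 3 4 2 6), 5 is followed by 8, so φ(5) = 8.

8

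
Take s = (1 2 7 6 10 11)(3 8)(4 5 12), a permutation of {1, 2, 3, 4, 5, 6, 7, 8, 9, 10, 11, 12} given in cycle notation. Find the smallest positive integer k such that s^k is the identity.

The disjoint cycles have lengths 6, 3, 2, 1.
The order of s is the least common multiple of its cycle lengths: lcm(6, 3, 2) = 6.

6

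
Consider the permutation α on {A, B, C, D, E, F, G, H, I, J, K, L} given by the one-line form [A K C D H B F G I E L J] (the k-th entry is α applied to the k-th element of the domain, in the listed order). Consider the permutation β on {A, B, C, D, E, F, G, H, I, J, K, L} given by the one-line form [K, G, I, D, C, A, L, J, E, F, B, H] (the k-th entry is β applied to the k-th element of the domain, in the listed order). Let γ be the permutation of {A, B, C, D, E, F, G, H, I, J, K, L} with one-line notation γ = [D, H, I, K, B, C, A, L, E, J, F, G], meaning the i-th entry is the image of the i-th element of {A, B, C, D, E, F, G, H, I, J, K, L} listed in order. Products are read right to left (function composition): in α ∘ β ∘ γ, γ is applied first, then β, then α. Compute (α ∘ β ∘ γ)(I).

Apply the permutations in order: γ(I) = E, then β(E) = C, then α(C) = C. So (α ∘ β ∘ γ)(I) = C.

C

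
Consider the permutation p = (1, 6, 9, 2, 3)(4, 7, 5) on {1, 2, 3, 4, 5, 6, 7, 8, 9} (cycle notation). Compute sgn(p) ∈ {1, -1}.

1

The cycle lengths are 5, 3, 1.
A cycle of length ℓ contributes ℓ−1 transpositions, so p is a product of 4 + 2 = 6 transpositions — even.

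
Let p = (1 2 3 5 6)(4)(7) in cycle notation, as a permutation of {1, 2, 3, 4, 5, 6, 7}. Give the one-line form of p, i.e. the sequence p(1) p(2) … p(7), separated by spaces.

2 3 5 4 6 1 7

Reading each image from the cycles: 1→2, 2→3, 3→5, 4→4, 5→6, 6→1, 7→7.
Listing these in domain order gives 2 3 5 4 6 1 7.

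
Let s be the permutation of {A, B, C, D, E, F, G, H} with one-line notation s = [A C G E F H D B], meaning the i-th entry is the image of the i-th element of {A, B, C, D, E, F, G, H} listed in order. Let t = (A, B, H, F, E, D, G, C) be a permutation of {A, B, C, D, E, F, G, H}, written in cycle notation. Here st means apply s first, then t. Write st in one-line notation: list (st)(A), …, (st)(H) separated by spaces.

B A C D E F G H

(st)(x) = t(s(x)). Computing each image: t(s(A)) = t(A) = B, t(s(B)) = t(C) = A, t(s(C)) = t(G) = C, t(s(D)) = t(E) = D, t(s(E)) = t(F) = E, t(s(F)) = t(H) = F, t(s(G)) = t(D) = G, t(s(H)) = t(B) = H.
Hence st = [B A C D E F G H].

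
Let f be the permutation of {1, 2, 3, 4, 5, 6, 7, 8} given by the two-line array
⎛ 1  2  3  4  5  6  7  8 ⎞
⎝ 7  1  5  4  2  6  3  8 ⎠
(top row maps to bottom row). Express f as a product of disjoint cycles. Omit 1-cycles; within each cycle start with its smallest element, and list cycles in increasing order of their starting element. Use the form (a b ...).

From 1: 1 → 7 → 3 → 5 → 2 → 1, closing the cycle (1 7 3 5 2).
Continuing from each remaining unvisited element yields (1 7 3 5 2).

(1 7 3 5 2)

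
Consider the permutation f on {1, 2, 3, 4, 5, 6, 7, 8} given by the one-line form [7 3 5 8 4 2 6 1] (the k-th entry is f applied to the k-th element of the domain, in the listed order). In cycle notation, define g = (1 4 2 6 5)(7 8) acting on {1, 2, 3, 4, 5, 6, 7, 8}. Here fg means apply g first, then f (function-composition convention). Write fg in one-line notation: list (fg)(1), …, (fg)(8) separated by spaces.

(fg)(x) = f(g(x)). Computing each image: f(g(1)) = f(4) = 8, f(g(2)) = f(6) = 2, f(g(3)) = f(3) = 5, f(g(4)) = f(2) = 3, f(g(5)) = f(1) = 7, f(g(6)) = f(5) = 4, f(g(7)) = f(8) = 1, f(g(8)) = f(7) = 6.
Hence fg = [8 2 5 3 7 4 1 6].

8 2 5 3 7 4 1 6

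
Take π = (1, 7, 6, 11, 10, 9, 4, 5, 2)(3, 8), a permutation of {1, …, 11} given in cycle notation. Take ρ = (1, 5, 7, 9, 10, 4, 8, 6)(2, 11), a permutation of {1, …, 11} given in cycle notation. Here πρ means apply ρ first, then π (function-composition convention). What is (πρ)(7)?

ρ(7) = 9, then π(9) = 4; composing gives (πρ)(7) = 4.

4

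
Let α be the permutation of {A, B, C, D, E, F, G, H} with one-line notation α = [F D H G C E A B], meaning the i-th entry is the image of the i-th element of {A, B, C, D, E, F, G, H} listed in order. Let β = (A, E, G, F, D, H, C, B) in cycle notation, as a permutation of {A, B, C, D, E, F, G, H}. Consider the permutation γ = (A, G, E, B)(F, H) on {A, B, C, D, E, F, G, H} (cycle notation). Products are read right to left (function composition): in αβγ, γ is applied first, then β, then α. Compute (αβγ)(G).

A

Apply the permutations in order: γ(G) = E, then β(E) = G, then α(G) = A. So (αβγ)(G) = A.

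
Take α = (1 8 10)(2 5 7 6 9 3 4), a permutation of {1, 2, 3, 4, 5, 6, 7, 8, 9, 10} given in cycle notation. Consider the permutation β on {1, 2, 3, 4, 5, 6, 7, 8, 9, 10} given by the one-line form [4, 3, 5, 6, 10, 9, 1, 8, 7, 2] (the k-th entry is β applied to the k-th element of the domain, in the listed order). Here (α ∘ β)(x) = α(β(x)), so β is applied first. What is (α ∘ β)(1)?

β(1) = 4, then α(4) = 2; composing gives (α ∘ β)(1) = 2.

2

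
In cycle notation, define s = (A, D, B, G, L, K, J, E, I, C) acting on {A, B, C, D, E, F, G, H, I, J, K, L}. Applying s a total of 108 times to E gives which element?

K

E lies in the 10-cycle (A, D, B, G, L, K, J, E, I, C).
On a 10-cycle, s^10 is the identity, so s^108 = s^8 there (108 ≡ 8 mod 10).
Advancing 8 steps from E: E → I → C → A → D → B → G → L → K.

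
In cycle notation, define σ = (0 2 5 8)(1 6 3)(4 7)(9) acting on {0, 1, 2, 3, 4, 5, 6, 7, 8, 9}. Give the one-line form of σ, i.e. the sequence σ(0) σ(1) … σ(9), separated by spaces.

Image by image: 0→2, 1→6, 2→5, 3→1, 4→7, 5→8, 6→3, 7→4, 8→0, 9→9.
So the one-line form is 2 6 5 1 7 8 3 4 0 9.

2 6 5 1 7 8 3 4 0 9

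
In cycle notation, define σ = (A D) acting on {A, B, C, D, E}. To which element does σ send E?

E does not appear in any cycle of σ, so it is a fixed point: σ(E) = E.

E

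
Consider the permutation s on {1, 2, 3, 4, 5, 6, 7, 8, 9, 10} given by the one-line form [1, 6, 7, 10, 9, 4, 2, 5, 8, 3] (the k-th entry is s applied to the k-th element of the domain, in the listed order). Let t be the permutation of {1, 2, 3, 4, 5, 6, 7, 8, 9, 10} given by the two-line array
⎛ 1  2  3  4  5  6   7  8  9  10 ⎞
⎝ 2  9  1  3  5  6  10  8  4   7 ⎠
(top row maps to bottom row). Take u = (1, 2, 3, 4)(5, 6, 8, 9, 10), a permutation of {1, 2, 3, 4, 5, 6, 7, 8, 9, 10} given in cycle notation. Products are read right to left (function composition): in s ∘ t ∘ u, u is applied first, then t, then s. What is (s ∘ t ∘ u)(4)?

6

Apply the permutations in order: u(4) = 1, then t(1) = 2, then s(2) = 6. So (s ∘ t ∘ u)(4) = 6.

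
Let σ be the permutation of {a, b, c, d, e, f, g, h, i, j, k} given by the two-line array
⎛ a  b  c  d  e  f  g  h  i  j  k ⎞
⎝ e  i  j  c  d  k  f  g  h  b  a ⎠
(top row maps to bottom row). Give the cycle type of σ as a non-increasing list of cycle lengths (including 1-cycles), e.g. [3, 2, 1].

The disjoint cycles are (a, e, d, c, j, b, i, h, g, f, k), with lengths 11 in non-increasing order.

[11]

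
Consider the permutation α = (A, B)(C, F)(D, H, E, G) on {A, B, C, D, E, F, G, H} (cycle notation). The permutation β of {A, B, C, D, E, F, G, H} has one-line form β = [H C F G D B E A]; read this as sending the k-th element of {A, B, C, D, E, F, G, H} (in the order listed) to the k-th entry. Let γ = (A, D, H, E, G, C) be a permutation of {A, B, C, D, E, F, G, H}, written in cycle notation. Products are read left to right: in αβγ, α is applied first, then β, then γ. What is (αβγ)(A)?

A

Apply the permutations in order: α(A) = B, then β(B) = C, then γ(C) = A. So (αβγ)(A) = A.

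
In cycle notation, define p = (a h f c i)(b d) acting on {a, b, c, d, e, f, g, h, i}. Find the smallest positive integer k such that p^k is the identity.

The cycle type of p is (5, 2, 1, 1).
Since disjoint cycles commute, ord(p) = lcm(5, 2) = 10.

10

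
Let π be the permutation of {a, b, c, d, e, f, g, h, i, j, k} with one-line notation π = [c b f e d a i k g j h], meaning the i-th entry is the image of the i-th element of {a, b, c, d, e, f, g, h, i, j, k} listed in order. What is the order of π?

Decomposing into disjoint cycles gives cycle lengths 3, 2, 2, 2, 1, 1.
The order of π is the least common multiple of its cycle lengths: lcm(3, 2, 2, 2) = 6.

6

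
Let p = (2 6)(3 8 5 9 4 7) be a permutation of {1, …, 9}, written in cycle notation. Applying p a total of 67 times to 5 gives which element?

5 lies in the 6-cycle (3 8 5 9 4 7).
Powers repeat with period 6 on this cycle, and 67 mod 6 = 1, so p^67(5) = p^1(5).
Advancing 1 step from 5: 5 → 9.

9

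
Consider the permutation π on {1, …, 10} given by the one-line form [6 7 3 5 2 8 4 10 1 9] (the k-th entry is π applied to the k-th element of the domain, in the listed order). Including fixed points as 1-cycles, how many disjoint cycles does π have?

The cycle decomposition is (1 6 8 10 9)(2 7 4 5)(3), which has 3 cycles (counting 1-cycles).

3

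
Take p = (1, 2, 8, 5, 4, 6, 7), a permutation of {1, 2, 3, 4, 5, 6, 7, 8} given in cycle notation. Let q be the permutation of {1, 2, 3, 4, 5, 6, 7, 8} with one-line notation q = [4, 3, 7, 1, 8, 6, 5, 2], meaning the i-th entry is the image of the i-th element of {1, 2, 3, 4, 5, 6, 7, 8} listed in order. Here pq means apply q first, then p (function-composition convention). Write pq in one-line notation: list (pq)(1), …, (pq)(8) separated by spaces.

For each element, apply q then p: 1 → 4 → 6; 2 → 3 → 3; 3 → 7 → 1; 4 → 1 → 2; 5 → 8 → 5; 6 → 6 → 7; 7 → 5 → 4; 8 → 2 → 8.
Collecting the images, pq = [6 3 1 2 5 7 4 8].

6 3 1 2 5 7 4 8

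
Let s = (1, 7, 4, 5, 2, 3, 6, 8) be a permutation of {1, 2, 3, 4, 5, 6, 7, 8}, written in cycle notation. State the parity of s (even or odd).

odd

The cycle lengths are 8.
A cycle is odd iff its length is even; s has 1 even-length cycle, so sgn(s) = (−1)^1 and s is odd.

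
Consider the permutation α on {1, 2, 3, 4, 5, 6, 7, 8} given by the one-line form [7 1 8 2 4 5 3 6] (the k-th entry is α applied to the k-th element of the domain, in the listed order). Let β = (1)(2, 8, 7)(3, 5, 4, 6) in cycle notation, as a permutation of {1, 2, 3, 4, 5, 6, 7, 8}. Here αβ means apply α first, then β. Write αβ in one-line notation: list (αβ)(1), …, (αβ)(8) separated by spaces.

Chase each element through α then β: 1 → 7 → 2; 2 → 1 → 1; 3 → 8 → 7; 4 → 2 → 8; 5 → 4 → 6; 6 → 5 → 4; 7 → 3 → 5; 8 → 6 → 3.
So αβ in one-line form is 2 1 7 8 6 4 5 3.

2 1 7 8 6 4 5 3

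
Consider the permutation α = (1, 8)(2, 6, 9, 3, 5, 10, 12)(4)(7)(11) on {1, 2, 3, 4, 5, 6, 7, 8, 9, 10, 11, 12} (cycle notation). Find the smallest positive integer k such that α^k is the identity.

14

The disjoint cycles have lengths 7, 2, 1, 1, 1.
The order is lcm(7, 2) = 14.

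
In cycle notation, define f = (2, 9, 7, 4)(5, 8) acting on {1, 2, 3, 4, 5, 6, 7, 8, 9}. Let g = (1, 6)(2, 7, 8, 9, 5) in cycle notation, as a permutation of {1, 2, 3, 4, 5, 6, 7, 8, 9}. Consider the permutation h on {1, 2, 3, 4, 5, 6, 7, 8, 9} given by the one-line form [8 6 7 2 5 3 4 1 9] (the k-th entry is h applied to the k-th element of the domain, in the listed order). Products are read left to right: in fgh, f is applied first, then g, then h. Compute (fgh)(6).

8

Chase 6: f(6) = 6; g(6) = 1; h(1) = 8. Hence (fgh)(6) = 8.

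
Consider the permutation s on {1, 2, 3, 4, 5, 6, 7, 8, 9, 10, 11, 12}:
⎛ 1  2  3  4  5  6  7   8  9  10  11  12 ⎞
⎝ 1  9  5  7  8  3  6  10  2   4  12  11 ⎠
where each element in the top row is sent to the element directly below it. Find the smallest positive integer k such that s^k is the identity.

14

Writing s as disjoint cycles, the cycle lengths are 7, 2, 2, 1.
Since disjoint cycles commute, ord(s) = lcm(7, 2, 2) = 14.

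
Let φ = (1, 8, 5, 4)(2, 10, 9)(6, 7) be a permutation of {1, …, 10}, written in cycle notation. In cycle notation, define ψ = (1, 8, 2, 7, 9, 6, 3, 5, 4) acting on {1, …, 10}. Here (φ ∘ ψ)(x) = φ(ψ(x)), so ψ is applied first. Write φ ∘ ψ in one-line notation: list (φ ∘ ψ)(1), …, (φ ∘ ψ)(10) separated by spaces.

(φ ∘ ψ)(x) = φ(ψ(x)). Computing each image: φ(ψ(1)) = φ(8) = 5, φ(ψ(2)) = φ(7) = 6, φ(ψ(3)) = φ(5) = 4, φ(ψ(4)) = φ(1) = 8, φ(ψ(5)) = φ(4) = 1, φ(ψ(6)) = φ(3) = 3, φ(ψ(7)) = φ(9) = 2, φ(ψ(8)) = φ(2) = 10, φ(ψ(9)) = φ(6) = 7, φ(ψ(10)) = φ(10) = 9.
Hence φ ∘ ψ = [5 6 4 8 1 3 2 10 7 9].

5 6 4 8 1 3 2 10 7 9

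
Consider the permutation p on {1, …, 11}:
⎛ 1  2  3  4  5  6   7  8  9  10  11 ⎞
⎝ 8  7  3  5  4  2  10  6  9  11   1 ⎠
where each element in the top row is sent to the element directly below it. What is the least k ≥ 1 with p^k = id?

14

Writing p as disjoint cycles, the cycle lengths are 7, 2, 1, 1.
Since disjoint cycles commute, ord(p) = lcm(7, 2) = 14.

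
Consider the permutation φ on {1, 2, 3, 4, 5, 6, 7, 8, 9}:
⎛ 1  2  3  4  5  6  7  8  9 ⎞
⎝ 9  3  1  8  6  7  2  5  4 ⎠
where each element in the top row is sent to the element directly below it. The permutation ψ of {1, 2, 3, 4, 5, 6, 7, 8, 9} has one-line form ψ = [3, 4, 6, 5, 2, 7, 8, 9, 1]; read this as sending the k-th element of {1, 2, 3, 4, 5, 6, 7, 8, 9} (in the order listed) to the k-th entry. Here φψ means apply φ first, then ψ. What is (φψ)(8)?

2

First apply φ: φ(8) = 5, then ψ(5) = 2. Thus (φψ)(8) = 2.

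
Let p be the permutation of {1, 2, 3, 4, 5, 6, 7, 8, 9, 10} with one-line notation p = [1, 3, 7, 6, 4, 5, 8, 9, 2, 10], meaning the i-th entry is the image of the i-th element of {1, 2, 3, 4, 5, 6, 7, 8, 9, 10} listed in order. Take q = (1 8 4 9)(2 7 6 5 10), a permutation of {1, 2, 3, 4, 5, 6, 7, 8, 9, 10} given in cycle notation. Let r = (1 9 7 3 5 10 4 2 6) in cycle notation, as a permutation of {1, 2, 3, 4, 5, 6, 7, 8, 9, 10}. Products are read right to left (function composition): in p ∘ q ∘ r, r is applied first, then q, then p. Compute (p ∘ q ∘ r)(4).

8

Apply the permutations in order: r(4) = 2, then q(2) = 7, then p(7) = 8. So (p ∘ q ∘ r)(4) = 8.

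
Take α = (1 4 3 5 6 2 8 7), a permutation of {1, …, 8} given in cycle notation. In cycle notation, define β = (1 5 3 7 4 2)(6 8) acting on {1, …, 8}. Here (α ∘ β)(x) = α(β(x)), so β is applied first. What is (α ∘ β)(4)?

(α ∘ β)(4) = α(β(4)). β(4) = 2, then α(2) = 8. So (α ∘ β)(4) = 8.

8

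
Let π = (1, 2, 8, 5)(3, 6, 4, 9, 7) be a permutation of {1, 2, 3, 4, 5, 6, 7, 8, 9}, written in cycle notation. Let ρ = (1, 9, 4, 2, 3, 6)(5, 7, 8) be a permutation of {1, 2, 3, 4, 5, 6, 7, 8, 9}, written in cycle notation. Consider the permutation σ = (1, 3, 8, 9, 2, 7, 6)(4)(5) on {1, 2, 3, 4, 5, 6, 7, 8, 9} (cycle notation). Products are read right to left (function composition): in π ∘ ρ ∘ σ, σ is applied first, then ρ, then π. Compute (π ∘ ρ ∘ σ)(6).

Chase 6: σ(6) = 1; ρ(1) = 9; π(9) = 7. Hence (π ∘ ρ ∘ σ)(6) = 7.

7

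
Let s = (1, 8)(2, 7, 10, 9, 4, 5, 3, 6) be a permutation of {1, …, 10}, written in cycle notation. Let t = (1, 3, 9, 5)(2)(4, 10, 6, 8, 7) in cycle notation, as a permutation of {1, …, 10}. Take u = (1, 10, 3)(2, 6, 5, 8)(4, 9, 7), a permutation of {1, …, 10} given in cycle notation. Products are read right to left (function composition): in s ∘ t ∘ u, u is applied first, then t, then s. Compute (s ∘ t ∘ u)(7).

9

Apply the permutations in order: u(7) = 4, then t(4) = 10, then s(10) = 9. So (s ∘ t ∘ u)(7) = 9.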